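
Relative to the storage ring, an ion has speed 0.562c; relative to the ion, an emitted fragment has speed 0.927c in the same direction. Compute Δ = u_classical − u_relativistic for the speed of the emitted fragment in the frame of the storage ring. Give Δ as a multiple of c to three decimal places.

Δ = 0.510c

Galilean: u_cl = 0.927 + 0.562 = 1.4890.
Relativistic: u_rel = (0.927 + 0.562) / (1 + 0.927·0.562) = 1.4890/1.5210 = 0.9790.
Δ = 1.4890 − 0.9790 = 0.5100.
(The classical prediction exceeds c; the relativistic result does not.)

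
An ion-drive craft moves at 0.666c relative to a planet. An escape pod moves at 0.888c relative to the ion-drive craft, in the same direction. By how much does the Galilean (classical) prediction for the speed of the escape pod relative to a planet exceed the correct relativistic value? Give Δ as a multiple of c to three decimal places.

Δ = 0.578c

Galilean: u_cl = 0.888 + 0.666 = 1.5540.
Relativistic: u_rel = (0.888 + 0.666) / (1 + 0.888·0.666) = 1.5540/1.5914 = 0.9765.
Δ = 1.5540 − 0.9765 = 0.5775.
(The classical prediction exceeds c; the relativistic result does not.)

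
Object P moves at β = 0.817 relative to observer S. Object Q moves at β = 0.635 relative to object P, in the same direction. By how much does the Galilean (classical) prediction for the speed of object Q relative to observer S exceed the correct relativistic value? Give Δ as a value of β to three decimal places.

Δ = 0.496

Galilean: u_cl = 0.635 + 0.817 = 1.4520.
Relativistic: u_rel = (0.635 + 0.817) / (1 + 0.635·0.817) = 1.4520/1.5188 = 0.9560.
Δ = 1.4520 − 0.9560 = 0.4960.
(The classical prediction exceeds c; the relativistic result does not.)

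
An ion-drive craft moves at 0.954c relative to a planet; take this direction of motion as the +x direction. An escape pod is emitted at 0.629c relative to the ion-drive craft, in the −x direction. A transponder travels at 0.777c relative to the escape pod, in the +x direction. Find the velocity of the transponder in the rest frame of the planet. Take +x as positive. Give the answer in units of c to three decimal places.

+0.974c

Apply u = (u' + v)/(1 + u'v/c²) successively, working outward toward the planet.
Start: velocity of the ion-drive craft relative to the planet = 0.9540c.
Compose with the escape pod (u' = -0.629 in the ion-drive craft frame): u_1 = (-0.629 + 0.954) / (1 + (-0.629)·0.954) = 0.3250/0.3999 = 0.8126.
Compose with the transponder (u' = 0.777 in the escape pod frame): u_2 = (0.777 + 0.813) / (1 + 0.777·0.813) = 1.5896/1.6314 = 0.9744.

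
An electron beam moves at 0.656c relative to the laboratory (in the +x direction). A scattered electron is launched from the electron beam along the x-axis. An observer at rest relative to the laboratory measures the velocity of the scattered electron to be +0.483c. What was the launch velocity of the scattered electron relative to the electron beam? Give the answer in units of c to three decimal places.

-0.253c

Invert the composition law: u' = (u − v)/(1 − uv/c²).
u' = (0.483 − 0.656) / (1 − (0.483)(0.656)) = -0.1730/0.6832 = -0.2532.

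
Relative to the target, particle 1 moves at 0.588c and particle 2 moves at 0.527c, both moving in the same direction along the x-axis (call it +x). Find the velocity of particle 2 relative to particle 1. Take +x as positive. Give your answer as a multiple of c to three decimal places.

β_A = 0.588, β_B = 0.527.
Transform to A's frame with the inverse velocity-addition law: u' = (u − v)/(1 − uv/c²), taking u = β_B and v = β_A.
u' = (0.527 − 0.588) / (1 − (0.588)(0.527)) = -0.0610/0.6901 = -0.0884.

-0.088c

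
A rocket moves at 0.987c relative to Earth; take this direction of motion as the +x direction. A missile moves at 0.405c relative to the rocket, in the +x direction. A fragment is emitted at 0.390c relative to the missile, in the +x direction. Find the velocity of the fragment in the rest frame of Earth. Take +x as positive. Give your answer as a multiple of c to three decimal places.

0.998c

Apply u = (u' + v)/(1 + u'v/c²) successively, working outward toward Earth.
Start: velocity of the rocket relative to Earth = 0.9870c.
Compose with the missile (u' = 0.405 in the rocket frame): u_1 = (0.405 + 0.987) / (1 + 0.405·0.987) = 1.3920/1.3997 = 0.9945.
Compose with the fragment (u' = 0.390 in the missile frame): u_2 = (0.390 + 0.994) / (1 + 0.390·0.994) = 1.3845/1.3878 = 0.9976.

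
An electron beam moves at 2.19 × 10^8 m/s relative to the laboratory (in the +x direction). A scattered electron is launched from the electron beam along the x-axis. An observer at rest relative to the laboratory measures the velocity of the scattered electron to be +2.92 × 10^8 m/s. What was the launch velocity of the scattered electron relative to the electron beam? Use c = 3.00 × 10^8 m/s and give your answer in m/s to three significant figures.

v = 0.730c, u = 0.973c.
Invert the composition law: u' = (u − v)/(1 − uv/c²).
u' = (0.973 − 0.730) / (1 − (0.973)(0.730)) = 0.2433/0.2895 = 0.8406.
u' = 0.8406 × 3.00 × 10^8 m/s.

+2.52 × 10^8 m/s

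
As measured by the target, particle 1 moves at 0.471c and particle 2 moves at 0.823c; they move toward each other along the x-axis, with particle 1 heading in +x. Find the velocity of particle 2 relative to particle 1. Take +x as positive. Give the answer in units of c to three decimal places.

-0.933c

β_A = 0.471, β_B = -0.823.
Transform to A's frame with the inverse velocity-addition law: u' = (u − v)/(1 − uv/c²), taking u = β_B and v = β_A.
u' = (-0.823 − 0.471) / (1 − (0.471)(-0.823)) = -1.2940/1.3876 = -0.9325.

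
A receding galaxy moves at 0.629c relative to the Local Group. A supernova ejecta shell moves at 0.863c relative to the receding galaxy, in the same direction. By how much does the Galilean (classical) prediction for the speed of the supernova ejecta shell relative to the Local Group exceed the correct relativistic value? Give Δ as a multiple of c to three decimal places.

Δ = 0.525c

Galilean: u_cl = 0.863 + 0.629 = 1.4920.
Relativistic: u_rel = (0.863 + 0.629) / (1 + 0.863·0.629) = 1.4920/1.5428 = 0.9671.
Δ = 1.4920 − 0.9671 = 0.5249.
(The classical prediction exceeds c; the relativistic result does not.)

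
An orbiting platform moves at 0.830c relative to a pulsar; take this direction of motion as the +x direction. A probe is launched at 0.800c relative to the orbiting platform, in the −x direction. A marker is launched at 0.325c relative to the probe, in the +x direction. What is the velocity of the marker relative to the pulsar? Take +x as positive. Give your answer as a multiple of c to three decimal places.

+0.403c

Apply u = (u' + v)/(1 + u'v/c²) successively, working outward toward the pulsar.
Start: velocity of the orbiting platform relative to the pulsar = 0.8300c.
Compose with the probe (u' = -0.800 in the orbiting platform frame): u_1 = (-0.800 + 0.830) / (1 + (-0.800)·0.830) = 0.0300/0.3360 = 0.0893.
Compose with the marker (u' = 0.325 in the probe frame): u_2 = (0.325 + 0.089) / (1 + 0.325·0.089) = 0.4143/1.0290 = 0.4026.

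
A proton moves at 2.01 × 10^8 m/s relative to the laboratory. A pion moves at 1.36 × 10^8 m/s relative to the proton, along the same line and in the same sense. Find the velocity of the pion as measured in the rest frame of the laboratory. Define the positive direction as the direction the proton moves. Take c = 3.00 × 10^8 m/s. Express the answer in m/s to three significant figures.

In units of c (dividing by 3.00 × 10^8 m/s): v = 0.670, u' = 0.453.
u = (u' + v)/(1 + u'v/c²):
u = (0.453 + 0.670) / (1 + 0.453·0.670) = 1.1233/1.3037 = 0.8616
(Galilean addition would give +1.123c, exceeding c.)
Converting back: u = 0.8616 × 3.00 × 10^8 m/s.

2.58 × 10^8 m/s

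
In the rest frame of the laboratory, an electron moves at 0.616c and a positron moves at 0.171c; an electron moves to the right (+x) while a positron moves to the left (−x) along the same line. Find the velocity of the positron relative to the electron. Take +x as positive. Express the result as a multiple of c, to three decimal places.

-0.712c

β_A = 0.616, β_B = -0.171.
Transform to A's frame with the inverse velocity-addition law: u' = (u − v)/(1 − uv/c²), taking u = β_B and v = β_A.
u' = (-0.171 − 0.616) / (1 − (0.616)(-0.171)) = -0.7870/1.1053 = -0.7120.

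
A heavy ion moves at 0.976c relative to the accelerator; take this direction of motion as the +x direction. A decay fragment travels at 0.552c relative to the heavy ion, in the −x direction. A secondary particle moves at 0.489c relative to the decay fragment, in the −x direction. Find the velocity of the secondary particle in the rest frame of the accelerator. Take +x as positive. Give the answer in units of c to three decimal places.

+0.782c

Apply u = (u' + v)/(1 + u'v/c²) successively, working outward toward the accelerator.
Start: velocity of the heavy ion relative to the accelerator = 0.9760c.
Compose with the decay fragment (u' = -0.552 in the heavy ion frame): u_1 = (-0.552 + 0.976) / (1 + (-0.552)·0.976) = 0.4240/0.4612 = 0.9192.
Compose with the secondary particle (u' = -0.489 in the decay fragment frame): u_2 = (-0.489 + 0.919) / (1 + (-0.489)·0.919) = 0.4302/0.5505 = 0.7816.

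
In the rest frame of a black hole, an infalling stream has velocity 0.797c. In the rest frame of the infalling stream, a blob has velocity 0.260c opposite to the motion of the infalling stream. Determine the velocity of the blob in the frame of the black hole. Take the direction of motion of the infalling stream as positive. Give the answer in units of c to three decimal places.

With v = 0.797 and u' = -0.260 (in units of c),
u = (u' + v)/(1 + u'v/c²):
u = (-0.260 + 0.797) / (1 + (-0.260)·0.797) = 0.5370/0.7928 = 0.6774

+0.677c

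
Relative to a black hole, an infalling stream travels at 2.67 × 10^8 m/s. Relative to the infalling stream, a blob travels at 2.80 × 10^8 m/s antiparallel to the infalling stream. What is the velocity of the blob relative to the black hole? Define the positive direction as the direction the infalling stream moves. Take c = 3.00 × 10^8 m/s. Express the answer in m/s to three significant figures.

In units of c (dividing by 3.00 × 10^8 m/s): v = 0.890, u' = -0.933.
u = (u' + v)/(1 + u'v/c²):
u = (-0.933 + 0.890) / (1 + (-0.933)·0.890) = -0.0433/0.1693 = -0.2559
(Galilean addition would give -0.043c.)
Converting back: u = -0.2559 × 3.00 × 10^8 m/s.

-7.68 × 10^7 m/s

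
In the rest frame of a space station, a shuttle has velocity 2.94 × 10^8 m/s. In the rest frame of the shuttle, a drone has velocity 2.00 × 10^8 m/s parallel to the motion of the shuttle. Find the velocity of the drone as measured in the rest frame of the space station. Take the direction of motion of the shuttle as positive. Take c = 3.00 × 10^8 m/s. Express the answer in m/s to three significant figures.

In units of c (dividing by 3.00 × 10^8 m/s): v = 0.980, u' = 0.667.
u = (u' + v)/(1 + u'v/c²):
u = (0.667 + 0.980) / (1 + 0.667·0.980) = 1.6467/1.6533 = 0.9960
(Galilean addition would give +1.647c, exceeding c.)
Converting back: u = 0.9960 × 3.00 × 10^8 m/s.

2.99 × 10^8 m/s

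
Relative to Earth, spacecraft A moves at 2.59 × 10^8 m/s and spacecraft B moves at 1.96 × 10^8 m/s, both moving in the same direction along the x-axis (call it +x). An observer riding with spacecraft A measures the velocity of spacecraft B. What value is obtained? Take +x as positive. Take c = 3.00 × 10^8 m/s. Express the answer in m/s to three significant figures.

β_A = 0.863, β_B = 0.653 (dividing each by c = 3.00 × 10^8 m/s).
Transform to A's frame with the inverse velocity-addition law: u' = (u − v)/(1 − uv/c²), taking u = β_B and v = β_A.
u' = (0.653 − 0.863) / (1 − (0.863)(0.653)) = -0.2100/0.4360 = -0.4817.
u' = -0.4817 × 3.00 × 10^8 m/s.

-1.45 × 10^8 m/s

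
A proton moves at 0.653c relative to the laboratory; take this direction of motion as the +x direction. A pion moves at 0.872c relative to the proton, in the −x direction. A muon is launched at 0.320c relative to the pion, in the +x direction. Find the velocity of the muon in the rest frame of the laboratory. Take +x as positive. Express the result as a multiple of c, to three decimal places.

Apply u = (u' + v)/(1 + u'v/c²) successively, working outward toward the laboratory.
Start: velocity of the proton relative to the laboratory = 0.6530c.
Compose with the pion (u' = -0.872 in the proton frame): u_1 = (-0.872 + 0.653) / (1 + (-0.872)·0.653) = -0.2190/0.4306 = -0.5086.
Compose with the muon (u' = 0.320 in the pion frame): u_2 = (0.320 + (-0.509)) / (1 + 0.320·(-0.509)) = -0.1886/0.8372 = -0.2253.

-0.225c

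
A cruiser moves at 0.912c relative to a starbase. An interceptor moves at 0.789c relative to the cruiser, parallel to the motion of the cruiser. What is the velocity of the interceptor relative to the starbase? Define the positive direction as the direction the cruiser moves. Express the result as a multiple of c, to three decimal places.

With v = 0.912 and u' = 0.789 (in units of c),
u = (u' + v)/(1 + u'v/c²):
u = (0.789 + 0.912) / (1 + 0.789·0.912) = 1.7010/1.7196 = 0.9892

0.989c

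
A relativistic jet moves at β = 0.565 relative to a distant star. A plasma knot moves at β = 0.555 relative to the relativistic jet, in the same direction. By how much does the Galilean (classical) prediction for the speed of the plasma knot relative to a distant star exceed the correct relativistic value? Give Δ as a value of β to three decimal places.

Galilean: u_cl = 0.555 + 0.565 = 1.1200.
Relativistic: u_rel = (0.555 + 0.565) / (1 + 0.555·0.565) = 1.1200/1.3136 = 0.8526.
Δ = 1.1200 − 0.8526 = 0.2674.
(The classical prediction exceeds c; the relativistic result does not.)

Δ = 0.267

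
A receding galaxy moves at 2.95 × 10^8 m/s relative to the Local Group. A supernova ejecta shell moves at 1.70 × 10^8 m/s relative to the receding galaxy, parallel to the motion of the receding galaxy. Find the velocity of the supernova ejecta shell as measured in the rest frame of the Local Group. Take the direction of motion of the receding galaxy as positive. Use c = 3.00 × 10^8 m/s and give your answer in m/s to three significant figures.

2.99 × 10^8 m/s

In units of c (dividing by 3.00 × 10^8 m/s): v = 0.983, u' = 0.567.
u = (u' + v)/(1 + u'v/c²):
u = (0.567 + 0.983) / (1 + 0.567·0.983) = 1.5500/1.5572 = 0.9954
Converting back: u = 0.9954 × 3.00 × 10^8 m/s.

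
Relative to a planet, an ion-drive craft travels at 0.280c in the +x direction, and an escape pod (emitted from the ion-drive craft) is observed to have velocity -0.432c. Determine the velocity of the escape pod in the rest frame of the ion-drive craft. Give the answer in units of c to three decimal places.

Invert the composition law: u' = (u − v)/(1 − uv/c²).
u' = (-0.432 − 0.280) / (1 − (-0.432)(0.280)) = -0.7120/1.1210 = -0.6352.

-0.635c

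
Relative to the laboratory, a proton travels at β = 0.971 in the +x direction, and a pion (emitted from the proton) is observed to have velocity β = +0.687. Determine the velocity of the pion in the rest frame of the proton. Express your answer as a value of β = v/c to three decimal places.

Invert the composition law: u' = (u − v)/(1 − uv/c²).
u' = (0.687 − 0.971) / (1 − (0.687)(0.971)) = -0.2840/0.3329 = -0.8531.

β = -0.853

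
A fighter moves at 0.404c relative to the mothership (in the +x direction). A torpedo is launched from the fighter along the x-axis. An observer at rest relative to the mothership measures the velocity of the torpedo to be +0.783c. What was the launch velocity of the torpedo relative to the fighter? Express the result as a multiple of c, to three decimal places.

+0.554c

Invert the composition law: u' = (u − v)/(1 − uv/c²).
u' = (0.783 − 0.404) / (1 − (0.783)(0.404)) = 0.3790/0.6837 = 0.5544.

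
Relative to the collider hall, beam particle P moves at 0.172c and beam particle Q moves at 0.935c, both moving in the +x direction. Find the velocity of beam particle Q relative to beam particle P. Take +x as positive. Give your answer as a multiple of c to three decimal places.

+0.909c

β_A = 0.172, β_B = 0.935.
Transform to A's frame with the inverse velocity-addition law: u' = (u − v)/(1 − uv/c²), taking u = β_B and v = β_A.
u' = (0.935 − 0.172) / (1 − (0.172)(0.935)) = 0.7630/0.8392 = 0.9092.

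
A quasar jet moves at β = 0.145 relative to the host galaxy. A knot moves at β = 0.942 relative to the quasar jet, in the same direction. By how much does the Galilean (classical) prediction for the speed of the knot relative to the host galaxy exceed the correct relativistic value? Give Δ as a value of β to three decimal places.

Δ = 0.131

Galilean: u_cl = 0.942 + 0.145 = 1.0870.
Relativistic: u_rel = (0.942 + 0.145) / (1 + 0.942·0.145) = 1.0870/1.1366 = 0.9564.
Δ = 1.0870 − 0.9564 = 0.1306.
(The classical prediction exceeds c; the relativistic result does not.)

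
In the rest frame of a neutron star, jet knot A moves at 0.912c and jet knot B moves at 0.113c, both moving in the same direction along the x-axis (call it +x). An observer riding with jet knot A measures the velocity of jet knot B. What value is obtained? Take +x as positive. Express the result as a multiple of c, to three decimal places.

-0.891c

β_A = 0.912, β_B = 0.113.
Transform to A's frame with the inverse velocity-addition law: u' = (u − v)/(1 − uv/c²), taking u = β_B and v = β_A.
u' = (0.113 − 0.912) / (1 − (0.912)(0.113)) = -0.7990/0.8969 = -0.8908.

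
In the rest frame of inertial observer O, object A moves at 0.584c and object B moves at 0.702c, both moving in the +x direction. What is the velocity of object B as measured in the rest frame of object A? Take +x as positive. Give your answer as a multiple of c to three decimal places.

+0.200c

β_A = 0.584, β_B = 0.702.
Transform to A's frame with the inverse velocity-addition law: u' = (u − v)/(1 − uv/c²), taking u = β_B and v = β_A.
u' = (0.702 − 0.584) / (1 − (0.584)(0.702)) = 0.1180/0.5900 = 0.2000.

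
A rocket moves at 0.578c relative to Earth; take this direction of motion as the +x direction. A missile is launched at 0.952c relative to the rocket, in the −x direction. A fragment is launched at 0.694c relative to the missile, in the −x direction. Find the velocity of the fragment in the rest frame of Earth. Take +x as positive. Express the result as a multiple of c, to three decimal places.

Apply u = (u' + v)/(1 + u'v/c²) successively, working outward toward Earth.
Start: velocity of the rocket relative to Earth = 0.5780c.
Compose with the missile (u' = -0.952 in the rocket frame): u_1 = (-0.952 + 0.578) / (1 + (-0.952)·0.578) = -0.3740/0.4497 = -0.8316.
Compose with the fragment (u' = -0.694 in the missile frame): u_2 = (-0.694 + (-0.832)) / (1 + (-0.694)·(-0.832)) = -1.5256/1.5771 = -0.9673.

-0.967c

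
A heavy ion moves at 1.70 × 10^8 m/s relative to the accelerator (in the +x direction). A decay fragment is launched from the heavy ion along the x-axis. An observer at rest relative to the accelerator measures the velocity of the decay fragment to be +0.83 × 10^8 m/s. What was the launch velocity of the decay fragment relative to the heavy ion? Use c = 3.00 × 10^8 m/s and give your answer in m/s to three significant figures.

v = 0.567c, u = 0.277c.
Invert the composition law: u' = (u − v)/(1 − uv/c²).
u' = (0.277 − 0.567) / (1 − (0.277)(0.567)) = -0.2900/0.8432 = -0.3439.
u' = -0.3439 × 3.00 × 10^8 m/s.

-1.03 × 10^8 m/s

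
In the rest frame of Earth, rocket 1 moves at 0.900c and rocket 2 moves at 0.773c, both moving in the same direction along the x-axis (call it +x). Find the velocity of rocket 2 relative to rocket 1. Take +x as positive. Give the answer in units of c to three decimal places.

-0.417c

β_A = 0.900, β_B = 0.773.
Transform to A's frame with the inverse velocity-addition law: u' = (u − v)/(1 − uv/c²), taking u = β_B and v = β_A.
u' = (0.773 − 0.900) / (1 − (0.900)(0.773)) = -0.1270/0.3043 = -0.4174.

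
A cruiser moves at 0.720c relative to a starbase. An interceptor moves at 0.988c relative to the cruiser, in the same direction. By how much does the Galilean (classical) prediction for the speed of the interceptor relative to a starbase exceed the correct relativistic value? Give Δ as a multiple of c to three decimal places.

Δ = 0.710c

Galilean: u_cl = 0.988 + 0.720 = 1.7080.
Relativistic: u_rel = (0.988 + 0.720) / (1 + 0.988·0.720) = 1.7080/1.7114 = 0.9980.
Δ = 1.7080 − 0.9980 = 0.7100.
(The classical prediction exceeds c; the relativistic result does not.)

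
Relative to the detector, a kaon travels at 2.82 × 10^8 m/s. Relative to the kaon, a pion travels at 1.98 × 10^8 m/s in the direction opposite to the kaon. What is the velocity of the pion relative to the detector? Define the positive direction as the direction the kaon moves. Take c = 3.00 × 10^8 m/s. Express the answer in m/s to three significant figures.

In units of c (dividing by 3.00 × 10^8 m/s): v = 0.940, u' = -0.660.
u = (u' + v)/(1 + u'v/c²):
u = (-0.660 + 0.940) / (1 + (-0.660)·0.940) = 0.2800/0.3796 = 0.7376
Converting back: u = 0.7376 × 3.00 × 10^8 m/s.

+2.21 × 10^8 m/s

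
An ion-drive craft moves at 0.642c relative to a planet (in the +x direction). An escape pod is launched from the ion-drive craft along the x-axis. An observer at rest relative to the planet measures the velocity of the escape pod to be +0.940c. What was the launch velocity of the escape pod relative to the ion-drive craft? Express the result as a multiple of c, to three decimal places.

Invert the composition law: u' = (u − v)/(1 − uv/c²).
u' = (0.940 − 0.642) / (1 − (0.940)(0.642)) = 0.2980/0.3965 = 0.7515.

+0.752c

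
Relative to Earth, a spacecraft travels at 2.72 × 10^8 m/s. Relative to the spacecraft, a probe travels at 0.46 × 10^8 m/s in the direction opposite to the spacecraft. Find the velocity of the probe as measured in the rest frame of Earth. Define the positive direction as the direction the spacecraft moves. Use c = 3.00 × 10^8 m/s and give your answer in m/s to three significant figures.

In units of c (dividing by 3.00 × 10^8 m/s): v = 0.907, u' = -0.153.
u = (u' + v)/(1 + u'v/c²):
u = (-0.153 + 0.907) / (1 + (-0.153)·0.907) = 0.7533/0.8610 = 0.8750
(Galilean addition would give +0.753c.)
Converting back: u = 0.8750 × 3.00 × 10^8 m/s.

+2.62 × 10^8 m/s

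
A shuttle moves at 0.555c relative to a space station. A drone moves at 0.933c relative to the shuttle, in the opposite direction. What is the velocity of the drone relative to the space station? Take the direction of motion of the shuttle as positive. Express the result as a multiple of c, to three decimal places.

-0.784c

With v = 0.555 and u' = -0.933 (in units of c),
u = (u' + v)/(1 + u'v/c²):
u = (-0.933 + 0.555) / (1 + (-0.933)·0.555) = -0.3780/0.4822 = -0.7839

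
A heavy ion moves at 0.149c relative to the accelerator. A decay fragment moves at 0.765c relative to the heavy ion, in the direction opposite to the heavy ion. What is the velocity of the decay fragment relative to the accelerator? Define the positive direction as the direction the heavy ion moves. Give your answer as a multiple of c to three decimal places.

-0.695c

With v = 0.149 and u' = -0.765 (in units of c),
u = (u' + v)/(1 + u'v/c²):
u = (-0.765 + 0.149) / (1 + (-0.765)·0.149) = -0.6160/0.8860 = -0.6952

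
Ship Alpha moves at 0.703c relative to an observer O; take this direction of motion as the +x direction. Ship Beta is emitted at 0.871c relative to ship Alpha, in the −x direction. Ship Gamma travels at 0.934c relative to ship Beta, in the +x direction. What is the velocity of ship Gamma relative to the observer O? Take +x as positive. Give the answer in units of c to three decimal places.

Apply u = (u' + v)/(1 + u'v/c²) successively, working outward toward the observer O.
Start: velocity of ship Alpha relative to the observer O = 0.7030c.
Compose with ship Beta (u' = -0.871 in ship Alpha frame): u_1 = (-0.871 + 0.703) / (1 + (-0.871)·0.703) = -0.1680/0.3877 = -0.4333.
Compose with ship Gamma (u' = 0.934 in ship Beta frame): u_2 = (0.934 + (-0.433)) / (1 + 0.934·(-0.433)) = 0.5007/0.5953 = 0.8411.

+0.841c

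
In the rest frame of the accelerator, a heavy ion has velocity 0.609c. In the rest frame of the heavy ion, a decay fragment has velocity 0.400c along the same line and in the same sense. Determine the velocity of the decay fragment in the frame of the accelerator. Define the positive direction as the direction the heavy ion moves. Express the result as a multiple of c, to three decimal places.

With v = 0.609 and u' = 0.400 (in units of c),
u = (u' + v)/(1 + u'v/c²):
u = (0.400 + 0.609) / (1 + 0.400·0.609) = 1.0090/1.2436 = 0.8114
(Galilean addition would give +1.009c, exceeding c.)

0.811c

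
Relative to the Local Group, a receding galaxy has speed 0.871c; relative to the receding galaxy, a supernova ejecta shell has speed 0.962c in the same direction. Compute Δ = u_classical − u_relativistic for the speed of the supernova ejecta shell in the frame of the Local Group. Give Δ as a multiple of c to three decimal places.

Galilean: u_cl = 0.962 + 0.871 = 1.8330.
Relativistic: u_rel = (0.962 + 0.871) / (1 + 0.962·0.871) = 1.8330/1.8379 = 0.9973.
Δ = 1.8330 − 0.9973 = 0.8357.
(The classical prediction exceeds c; the relativistic result does not.)

Δ = 0.836c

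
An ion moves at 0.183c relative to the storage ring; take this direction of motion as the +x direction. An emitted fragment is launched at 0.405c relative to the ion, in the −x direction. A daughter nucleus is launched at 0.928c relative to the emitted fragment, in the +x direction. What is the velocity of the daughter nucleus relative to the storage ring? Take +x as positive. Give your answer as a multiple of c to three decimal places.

+0.885c

Apply u = (u' + v)/(1 + u'v/c²) successively, working outward toward the storage ring.
Start: velocity of the ion relative to the storage ring = 0.1830c.
Compose with the emitted fragment (u' = -0.405 in the ion frame): u_1 = (-0.405 + 0.183) / (1 + (-0.405)·0.183) = -0.2220/0.9259 = -0.2398.
Compose with the daughter nucleus (u' = 0.928 in the emitted fragment frame): u_2 = (0.928 + (-0.240)) / (1 + 0.928·(-0.240)) = 0.6882/0.7775 = 0.8852.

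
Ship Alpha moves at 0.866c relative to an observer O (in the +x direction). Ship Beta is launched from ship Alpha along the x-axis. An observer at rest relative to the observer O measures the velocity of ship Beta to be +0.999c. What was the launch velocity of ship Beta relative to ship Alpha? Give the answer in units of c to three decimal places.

+0.986c

Invert the composition law: u' = (u − v)/(1 − uv/c²).
u' = (0.999 − 0.866) / (1 − (0.999)(0.866)) = 0.1330/0.1349 = 0.9862.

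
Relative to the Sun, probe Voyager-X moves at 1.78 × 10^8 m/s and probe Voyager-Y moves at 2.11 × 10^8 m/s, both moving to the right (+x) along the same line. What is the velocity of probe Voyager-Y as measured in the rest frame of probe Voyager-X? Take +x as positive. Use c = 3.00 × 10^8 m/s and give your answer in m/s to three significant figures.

+5.66 × 10^7 m/s

β_A = 0.593, β_B = 0.703 (dividing each by c = 3.00 × 10^8 m/s).
Transform to A's frame with the inverse velocity-addition law: u' = (u − v)/(1 − uv/c²), taking u = β_B and v = β_A.
u' = (0.703 − 0.593) / (1 − (0.593)(0.703)) = 0.1100/0.5827 = 0.1888.
u' = 0.1888 × 3.00 × 10^8 m/s.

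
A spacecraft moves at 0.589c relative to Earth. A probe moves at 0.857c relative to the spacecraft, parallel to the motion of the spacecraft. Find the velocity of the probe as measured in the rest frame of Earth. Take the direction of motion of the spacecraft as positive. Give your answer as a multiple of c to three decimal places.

0.961c

With v = 0.589 and u' = 0.857 (in units of c),
u = (u' + v)/(1 + u'v/c²):
u = (0.857 + 0.589) / (1 + 0.857·0.589) = 1.4460/1.5048 = 0.9609
(Galilean addition would give +1.446c, exceeding c.)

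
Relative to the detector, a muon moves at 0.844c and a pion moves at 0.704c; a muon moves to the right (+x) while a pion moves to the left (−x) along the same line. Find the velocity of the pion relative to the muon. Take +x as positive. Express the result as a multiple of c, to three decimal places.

β_A = 0.844, β_B = -0.704.
Transform to A's frame with the inverse velocity-addition law: u' = (u − v)/(1 − uv/c²), taking u = β_B and v = β_A.
u' = (-0.704 − 0.844) / (1 − (0.844)(-0.704)) = -1.5480/1.5942 = -0.9710.

-0.971c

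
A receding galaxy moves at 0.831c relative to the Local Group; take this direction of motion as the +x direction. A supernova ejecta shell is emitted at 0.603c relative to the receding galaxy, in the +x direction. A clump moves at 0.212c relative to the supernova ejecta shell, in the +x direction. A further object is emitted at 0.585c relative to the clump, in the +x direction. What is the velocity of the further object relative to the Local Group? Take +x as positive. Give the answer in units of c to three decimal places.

0.992c

Apply u = (u' + v)/(1 + u'v/c²) successively, working outward toward the Local Group.
Start: velocity of the receding galaxy relative to the Local Group = 0.8310c.
Compose with the supernova ejecta shell (u' = 0.603 in the receding galaxy frame): u_1 = (0.603 + 0.831) / (1 + 0.603·0.831) = 1.4340/1.5011 = 0.9553.
Compose with the clump (u' = 0.212 in the supernova ejecta shell frame): u_2 = (0.212 + 0.955) / (1 + 0.212·0.955) = 1.1673/1.2025 = 0.9707.
Compose with the further object (u' = 0.585 in the clump frame): u_3 = (0.585 + 0.971) / (1 + 0.585·0.971) = 1.5557/1.5679 = 0.9922.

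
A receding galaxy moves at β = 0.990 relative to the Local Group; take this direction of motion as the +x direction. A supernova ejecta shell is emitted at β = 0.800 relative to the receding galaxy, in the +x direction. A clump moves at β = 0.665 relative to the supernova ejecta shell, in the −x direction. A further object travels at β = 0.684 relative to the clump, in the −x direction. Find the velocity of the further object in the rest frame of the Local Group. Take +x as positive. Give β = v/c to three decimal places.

Apply u = (u' + v)/(1 + u'v/c²) successively, working outward toward the Local Group.
Start: velocity of the receding galaxy relative to the Local Group = 0.9900c.
Compose with the supernova ejecta shell (u' = 0.800 in the receding galaxy frame): u_1 = (0.800 + 0.990) / (1 + 0.800·0.990) = 1.7900/1.7920 = 0.9989.
Compose with the clump (u' = -0.665 in the supernova ejecta shell frame): u_2 = (-0.665 + 0.999) / (1 + (-0.665)·0.999) = 0.3339/0.3357 = 0.9945.
Compose with the further object (u' = -0.684 in the clump frame): u_3 = (-0.684 + 0.994) / (1 + (-0.684)·0.994) = 0.3105/0.3198 = 0.9709.

β = +0.971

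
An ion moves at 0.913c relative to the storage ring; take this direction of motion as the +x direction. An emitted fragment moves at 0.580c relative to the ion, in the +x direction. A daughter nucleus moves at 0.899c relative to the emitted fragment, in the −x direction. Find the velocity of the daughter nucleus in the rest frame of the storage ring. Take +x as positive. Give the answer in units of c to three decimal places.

Apply u = (u' + v)/(1 + u'v/c²) successively, working outward toward the storage ring.
Start: velocity of the ion relative to the storage ring = 0.9130c.
Compose with the emitted fragment (u' = 0.580 in the ion frame): u_1 = (0.580 + 0.913) / (1 + 0.580·0.913) = 1.4930/1.5295 = 0.9761.
Compose with the daughter nucleus (u' = -0.899 in the emitted fragment frame): u_2 = (-0.899 + 0.976) / (1 + (-0.899)·0.976) = 0.0771/0.1225 = 0.6296.

+0.630c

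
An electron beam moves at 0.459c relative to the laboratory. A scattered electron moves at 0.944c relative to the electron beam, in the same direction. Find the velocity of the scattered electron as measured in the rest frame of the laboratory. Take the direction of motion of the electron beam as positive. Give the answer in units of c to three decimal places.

With v = 0.459 and u' = 0.944 (in units of c),
u = (u' + v)/(1 + u'v/c²):
u = (0.944 + 0.459) / (1 + 0.944·0.459) = 1.4030/1.4333 = 0.9789

0.979c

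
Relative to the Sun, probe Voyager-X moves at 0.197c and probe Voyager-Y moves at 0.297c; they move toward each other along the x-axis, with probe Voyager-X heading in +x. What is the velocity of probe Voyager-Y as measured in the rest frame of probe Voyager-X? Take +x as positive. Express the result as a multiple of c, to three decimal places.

β_A = 0.197, β_B = -0.297.
Transform to A's frame with the inverse velocity-addition law: u' = (u − v)/(1 − uv/c²), taking u = β_B and v = β_A.
u' = (-0.297 − 0.197) / (1 − (0.197)(-0.297)) = -0.4940/1.0585 = -0.4667.

-0.467c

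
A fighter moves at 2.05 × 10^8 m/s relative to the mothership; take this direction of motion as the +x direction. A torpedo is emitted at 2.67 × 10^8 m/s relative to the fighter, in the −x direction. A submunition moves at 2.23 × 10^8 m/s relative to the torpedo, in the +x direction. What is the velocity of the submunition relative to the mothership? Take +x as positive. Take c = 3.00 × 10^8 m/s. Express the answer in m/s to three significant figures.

+1.07 × 10^8 m/s

Apply u = (u' + v)/(1 + u'v/c²) successively, working outward toward the mothership.
(Dividing each given speed by c = 3.00 × 10^8 m/s to work in units of c.)
Start: velocity of the fighter relative to the mothership = 0.6833c.
Compose with the torpedo (u' = -0.890 in the fighter frame): u_1 = (-0.890 + 0.683) / (1 + (-0.890)·0.683) = -0.2067/0.3918 = -0.5274.
Compose with the submunition (u' = 0.743 in the torpedo frame): u_2 = (0.743 + (-0.527)) / (1 + 0.743·(-0.527)) = 0.2159/0.6079 = 0.3551.
So u = 0.3551 × 3.00 × 10^8 m/s.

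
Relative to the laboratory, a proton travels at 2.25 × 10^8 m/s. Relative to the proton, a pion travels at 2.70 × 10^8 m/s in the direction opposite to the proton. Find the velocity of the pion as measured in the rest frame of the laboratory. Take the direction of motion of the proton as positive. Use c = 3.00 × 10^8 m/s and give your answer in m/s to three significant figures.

In units of c (dividing by 3.00 × 10^8 m/s): v = 0.750, u' = -0.900.
u = (u' + v)/(1 + u'v/c²):
u = (-0.900 + 0.750) / (1 + (-0.900)·0.750) = -0.1500/0.3250 = -0.4615
Converting back: u = -0.4615 × 3.00 × 10^8 m/s.

-1.38 × 10^8 m/s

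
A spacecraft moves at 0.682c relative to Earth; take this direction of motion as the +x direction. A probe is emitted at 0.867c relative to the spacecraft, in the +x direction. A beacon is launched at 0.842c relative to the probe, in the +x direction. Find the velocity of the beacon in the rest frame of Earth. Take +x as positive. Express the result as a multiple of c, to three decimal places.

0.998c

Apply u = (u' + v)/(1 + u'v/c²) successively, working outward toward Earth.
Start: velocity of the spacecraft relative to Earth = 0.6820c.
Compose with the probe (u' = 0.867 in the spacecraft frame): u_1 = (0.867 + 0.682) / (1 + 0.867·0.682) = 1.5490/1.5913 = 0.9734.
Compose with the beacon (u' = 0.842 in the probe frame): u_2 = (0.842 + 0.973) / (1 + 0.842·0.973) = 1.8154/1.8196 = 0.9977.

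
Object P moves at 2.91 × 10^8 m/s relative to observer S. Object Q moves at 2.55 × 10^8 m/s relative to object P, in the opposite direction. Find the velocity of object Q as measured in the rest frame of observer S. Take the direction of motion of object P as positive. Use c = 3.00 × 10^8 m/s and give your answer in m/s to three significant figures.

+2.05 × 10^8 m/s

In units of c (dividing by 3.00 × 10^8 m/s): v = 0.970, u' = -0.850.
u = (u' + v)/(1 + u'v/c²):
u = (-0.850 + 0.970) / (1 + (-0.850)·0.970) = 0.1200/0.1755 = 0.6838
(Galilean addition would give +0.120c.)
Converting back: u = 0.6838 × 3.00 × 10^8 m/s.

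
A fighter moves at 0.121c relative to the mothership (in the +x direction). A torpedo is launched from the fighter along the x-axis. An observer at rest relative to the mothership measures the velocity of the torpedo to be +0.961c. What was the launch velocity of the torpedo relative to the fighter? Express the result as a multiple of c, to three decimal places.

Invert the composition law: u' = (u − v)/(1 − uv/c²).
u' = (0.961 − 0.121) / (1 − (0.961)(0.121)) = 0.8400/0.8837 = 0.9505.

+0.951c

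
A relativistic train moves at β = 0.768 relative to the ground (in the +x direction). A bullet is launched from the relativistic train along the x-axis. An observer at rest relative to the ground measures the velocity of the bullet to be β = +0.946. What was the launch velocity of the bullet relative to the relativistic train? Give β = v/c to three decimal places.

Invert the composition law: u' = (u − v)/(1 − uv/c²).
u' = (0.946 − 0.768) / (1 − (0.946)(0.768)) = 0.1780/0.2735 = 0.6509.

β = +0.651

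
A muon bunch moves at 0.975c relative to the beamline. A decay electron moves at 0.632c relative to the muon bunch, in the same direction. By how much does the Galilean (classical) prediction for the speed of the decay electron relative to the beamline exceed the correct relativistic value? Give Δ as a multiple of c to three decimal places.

Galilean: u_cl = 0.632 + 0.975 = 1.6070.
Relativistic: u_rel = (0.632 + 0.975) / (1 + 0.632·0.975) = 1.6070/1.6162 = 0.9943.
Δ = 1.6070 − 0.9943 = 0.6127.
(The classical prediction exceeds c; the relativistic result does not.)

Δ = 0.613c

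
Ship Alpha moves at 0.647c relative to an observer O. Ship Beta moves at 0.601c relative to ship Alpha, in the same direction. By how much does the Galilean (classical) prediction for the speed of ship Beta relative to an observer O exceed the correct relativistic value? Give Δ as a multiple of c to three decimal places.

Galilean: u_cl = 0.601 + 0.647 = 1.2480.
Relativistic: u_rel = (0.601 + 0.647) / (1 + 0.601·0.647) = 1.2480/1.3888 = 0.8986.
Δ = 1.2480 − 0.8986 = 0.3494.
(The classical prediction exceeds c; the relativistic result does not.)

Δ = 0.349c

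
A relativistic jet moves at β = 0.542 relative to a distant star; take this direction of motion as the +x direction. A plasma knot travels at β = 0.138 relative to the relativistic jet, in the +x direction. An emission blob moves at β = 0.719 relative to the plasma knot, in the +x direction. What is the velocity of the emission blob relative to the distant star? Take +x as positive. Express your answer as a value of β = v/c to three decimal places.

β = 0.929

Apply u = (u' + v)/(1 + u'v/c²) successively, working outward toward the distant star.
Start: velocity of the relativistic jet relative to the distant star = 0.5420c.
Compose with the plasma knot (u' = 0.138 in the relativistic jet frame): u_1 = (0.138 + 0.542) / (1 + 0.138·0.542) = 0.6800/1.0748 = 0.6327.
Compose with the emission blob (u' = 0.719 in the plasma knot frame): u_2 = (0.719 + 0.633) / (1 + 0.719·0.633) = 1.3517/1.4549 = 0.9291.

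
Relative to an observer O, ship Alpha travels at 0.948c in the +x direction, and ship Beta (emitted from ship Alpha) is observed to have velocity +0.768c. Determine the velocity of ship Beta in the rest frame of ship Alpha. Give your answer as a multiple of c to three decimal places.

-0.662c

Invert the composition law: u' = (u − v)/(1 − uv/c²).
u' = (0.768 − 0.948) / (1 − (0.768)(0.948)) = -0.1800/0.2719 = -0.6619.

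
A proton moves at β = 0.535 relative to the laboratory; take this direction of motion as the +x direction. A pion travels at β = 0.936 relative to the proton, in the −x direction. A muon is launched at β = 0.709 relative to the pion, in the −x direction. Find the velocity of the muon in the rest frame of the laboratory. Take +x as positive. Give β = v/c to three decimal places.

Apply u = (u' + v)/(1 + u'v/c²) successively, working outward toward the laboratory.
Start: velocity of the proton relative to the laboratory = 0.5350c.
Compose with the pion (u' = -0.936 in the proton frame): u_1 = (-0.936 + 0.535) / (1 + (-0.936)·0.535) = -0.4010/0.4992 = -0.8032.
Compose with the muon (u' = -0.709 in the pion frame): u_2 = (-0.709 + (-0.803)) / (1 + (-0.709)·(-0.803)) = -1.5122/1.5695 = -0.9635.

β = -0.964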